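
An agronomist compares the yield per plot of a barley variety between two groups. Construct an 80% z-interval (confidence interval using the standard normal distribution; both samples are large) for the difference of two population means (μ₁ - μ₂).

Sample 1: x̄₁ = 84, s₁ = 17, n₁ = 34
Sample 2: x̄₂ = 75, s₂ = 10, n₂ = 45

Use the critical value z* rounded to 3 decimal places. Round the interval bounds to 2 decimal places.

Both samples are large (n₁ = 34 ≥ 30, n₂ = 45 ≥ 30), so a z-interval for the difference of means applies.

Point estimate: x̄₁ - x̄₂ = 84 - 75 = 9

Standard error: SE = √(s₁²/n₁ + s₂²/n₂)
= √(17²/34 + 10²/45)
= √(8.500000 + 2.222222)
= 3.274480

For 80% confidence, z* = 1.282 (from standard normal table)
Margin of error: E = z* × SE = 1.282 × 3.274480 = 4.1979

Z-interval: (x̄₁ - x̄₂) ± E = 9 ± 4.1979 = (4.8021, 13.1979)

Rounded to 2 decimal places:

(4.80, 13.20)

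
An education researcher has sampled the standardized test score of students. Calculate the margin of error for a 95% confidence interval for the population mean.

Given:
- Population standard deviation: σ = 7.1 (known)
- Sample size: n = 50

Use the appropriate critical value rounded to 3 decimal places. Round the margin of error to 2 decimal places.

The population standard deviation σ is known, so use the z-interval margin of error formula.

For 95% confidence, z* = 1.96 (from standard normal table)

Margin of error formula for z-interval: E = z* × σ/√n

E = 1.96 × 7.1/√50
  = 1.96 × 1.004092
  = 1.9680

Rounded to 2 decimal places:

1.97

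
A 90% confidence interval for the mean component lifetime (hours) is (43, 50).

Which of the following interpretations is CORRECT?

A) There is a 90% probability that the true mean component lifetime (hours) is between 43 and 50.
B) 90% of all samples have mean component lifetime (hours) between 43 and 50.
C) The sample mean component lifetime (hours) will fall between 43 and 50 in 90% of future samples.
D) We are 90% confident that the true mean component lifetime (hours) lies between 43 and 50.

A confidence interval represents our confidence in the procedure, not a probability statement about the parameter.

Key concept: If we repeated this sampling process many times and computed a 90% CI each time, about 90% of those intervals would contain the true population parameter.

For this specific interval (43, 50):
- Midpoint (point estimate): 46.5
- Margin of error: 3.5

The correct interpretation is the one stating confidence that the true parameter lies in the interval — option D.

D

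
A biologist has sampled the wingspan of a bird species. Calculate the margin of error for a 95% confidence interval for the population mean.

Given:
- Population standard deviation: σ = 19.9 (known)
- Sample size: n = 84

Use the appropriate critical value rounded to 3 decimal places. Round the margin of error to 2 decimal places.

The population standard deviation σ is known, so use the z-interval margin of error formula.

For 95% confidence, z* = 1.96 (from standard normal table)

Margin of error formula for z-interval: E = z* × σ/√n

E = 1.96 × 19.9/√84
  = 1.96 × 2.171268
  = 4.2557

Rounded to 2 decimal places:

4.26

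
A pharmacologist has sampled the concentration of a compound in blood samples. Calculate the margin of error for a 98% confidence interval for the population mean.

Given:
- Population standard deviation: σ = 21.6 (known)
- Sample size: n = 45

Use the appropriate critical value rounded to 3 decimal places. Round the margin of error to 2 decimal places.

The population standard deviation σ is known, so use the z-interval margin of error formula.

For 98% confidence, z* = 2.326 (from standard normal table)

Margin of error formula for z-interval: E = z* × σ/√n

E = 2.326 × 21.6/√45
  = 2.326 × 3.219938
  = 7.4896

Rounded to 2 decimal places:

7.49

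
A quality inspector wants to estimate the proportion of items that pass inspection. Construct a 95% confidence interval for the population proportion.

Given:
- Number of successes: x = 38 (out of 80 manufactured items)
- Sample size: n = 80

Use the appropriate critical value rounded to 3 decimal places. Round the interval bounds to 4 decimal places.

Sample proportion: p̂ = 38/80 = 0.475000

Check conditions for normal approximation:
  np̂ = 38 ≥ 10 ✓
  n(1-p̂) = 42 ≥ 10 ✓

The sample is large enough, so use a z-interval (normal approximation) for the proportion.

For 95% confidence, z* = 1.96 (from standard normal table)

Standard error: SE = √(p̂(1-p̂)/n) = √(0.475000×0.525000/80) = 0.05583178

Margin of error: E = z* × SE = 1.96 × 0.05583178 = 0.109430

Z-interval: p̂ ± E = 0.475000 ± 0.109430 = (0.365570, 0.584430)

Rounded to 4 decimal places:

(0.3656, 0.5844)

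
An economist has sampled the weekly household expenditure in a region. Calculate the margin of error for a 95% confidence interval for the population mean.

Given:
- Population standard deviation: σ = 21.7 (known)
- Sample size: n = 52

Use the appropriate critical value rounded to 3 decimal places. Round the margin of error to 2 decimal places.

The population standard deviation σ is known, so use the z-interval margin of error formula.

For 95% confidence, z* = 1.96 (from standard normal table)

Margin of error formula for z-interval: E = z* × σ/√n

E = 1.96 × 21.7/√52
  = 1.96 × 3.009249
  = 5.8981

Rounded to 2 decimal places:

5.90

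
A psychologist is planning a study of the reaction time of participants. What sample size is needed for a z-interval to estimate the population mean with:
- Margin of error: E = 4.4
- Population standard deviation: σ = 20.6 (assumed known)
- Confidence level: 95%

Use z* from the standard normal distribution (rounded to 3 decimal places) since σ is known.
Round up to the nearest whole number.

Using z* since population σ is known (z-interval formula).

For 95% confidence, z* = 1.96 (from standard normal table)

Sample size formula for z-interval: n = (z*σ/E)²

n = (1.96 × 20.6 / 4.4)²
  = (9.176364)²
  = 84.2056

Round up to the nearest whole number: n = 85

85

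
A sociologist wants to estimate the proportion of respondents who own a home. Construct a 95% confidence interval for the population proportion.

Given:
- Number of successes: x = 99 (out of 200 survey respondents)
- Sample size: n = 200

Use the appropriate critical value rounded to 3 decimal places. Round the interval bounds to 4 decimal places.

Sample proportion: p̂ = 99/200 = 0.495000

Check conditions for normal approximation:
  np̂ = 99 ≥ 10 ✓
  n(1-p̂) = 101 ≥ 10 ✓

The sample is large enough, so use a z-interval (normal approximation) for the proportion.

For 95% confidence, z* = 1.96 (from standard normal table)

Standard error: SE = √(p̂(1-p̂)/n) = √(0.495000×0.505000/200) = 0.03535357

Margin of error: E = z* × SE = 1.96 × 0.03535357 = 0.069293

Z-interval: p̂ ± E = 0.495000 ± 0.069293 = (0.425707, 0.564293)

Rounded to 4 decimal places:

(0.4257, 0.5643)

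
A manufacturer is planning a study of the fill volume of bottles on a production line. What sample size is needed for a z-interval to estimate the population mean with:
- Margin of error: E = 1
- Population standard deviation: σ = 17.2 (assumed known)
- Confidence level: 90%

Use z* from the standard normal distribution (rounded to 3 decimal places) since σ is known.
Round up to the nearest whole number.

Using z* since population σ is known (z-interval formula).

For 90% confidence, z* = 1.645 (from standard normal table)

Sample size formula for z-interval: n = (z*σ/E)²

n = (1.645 × 17.2 / 1)²
  = (28.294000)²
  = 800.5504

Round up to the nearest whole number: n = 801

801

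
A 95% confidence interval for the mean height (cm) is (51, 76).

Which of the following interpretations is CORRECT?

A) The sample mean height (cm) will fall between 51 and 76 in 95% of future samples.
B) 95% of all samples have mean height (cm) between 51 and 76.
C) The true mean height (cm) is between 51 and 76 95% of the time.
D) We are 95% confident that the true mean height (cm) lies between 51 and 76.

A confidence interval represents our confidence in the procedure, not a probability statement about the parameter.

Key concept: If we repeated this sampling process many times and computed a 95% CI each time, about 95% of those intervals would contain the true population parameter.

For this specific interval (51, 76):
- Midpoint (point estimate): 63.5
- Margin of error: 12.5

The correct interpretation is the one stating confidence that the true parameter lies in the interval — option D.

D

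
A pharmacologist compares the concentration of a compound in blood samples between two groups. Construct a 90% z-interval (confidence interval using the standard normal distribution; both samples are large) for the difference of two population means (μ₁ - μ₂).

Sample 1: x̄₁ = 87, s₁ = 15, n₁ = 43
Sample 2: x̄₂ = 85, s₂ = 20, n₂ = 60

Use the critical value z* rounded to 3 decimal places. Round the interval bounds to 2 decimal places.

Both samples are large (n₁ = 43 ≥ 30, n₂ = 60 ≥ 30), so a z-interval for the difference of means applies.

Point estimate: x̄₁ - x̄₂ = 87 - 85 = 2

Standard error: SE = √(s₁²/n₁ + s₂²/n₂)
= √(15²/43 + 20²/60)
= √(5.232558 + 6.666667)
= 3.449525

For 90% confidence, z* = 1.645 (from standard normal table)
Margin of error: E = z* × SE = 1.645 × 3.449525 = 5.6745

Z-interval: (x̄₁ - x̄₂) ± E = 2 ± 5.6745 = (-3.6745, 7.6745)

Rounded to 2 decimal places:

(-3.67, 7.67)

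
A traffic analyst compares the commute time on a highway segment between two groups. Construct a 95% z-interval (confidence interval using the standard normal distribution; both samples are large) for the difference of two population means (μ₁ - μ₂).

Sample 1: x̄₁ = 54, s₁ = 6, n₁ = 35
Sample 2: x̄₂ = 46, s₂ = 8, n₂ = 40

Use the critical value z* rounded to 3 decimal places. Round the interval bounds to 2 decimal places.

Both samples are large (n₁ = 35 ≥ 30, n₂ = 40 ≥ 30), so a z-interval for the difference of means applies.

Point estimate: x̄₁ - x̄₂ = 54 - 46 = 8

Standard error: SE = √(s₁²/n₁ + s₂²/n₂)
= √(6²/35 + 8²/40)
= √(1.028571 + 1.600000)
= 1.621287

For 95% confidence, z* = 1.96 (from standard normal table)
Margin of error: E = z* × SE = 1.96 × 1.621287 = 3.1777

Z-interval: (x̄₁ - x̄₂) ± E = 8 ± 3.1777 = (4.8223, 11.1777)

Rounded to 2 decimal places:

(4.82, 11.18)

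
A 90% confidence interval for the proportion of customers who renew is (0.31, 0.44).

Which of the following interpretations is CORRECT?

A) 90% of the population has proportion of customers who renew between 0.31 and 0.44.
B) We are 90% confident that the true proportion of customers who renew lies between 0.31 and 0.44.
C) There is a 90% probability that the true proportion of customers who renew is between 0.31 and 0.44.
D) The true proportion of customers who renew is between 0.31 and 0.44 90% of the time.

A confidence interval represents our confidence in the procedure, not a probability statement about the parameter.

Key concept: If we repeated this sampling process many times and computed a 90% CI each time, about 90% of those intervals would contain the true population parameter.

For this specific interval (0.31, 0.44):
- Midpoint (point estimate): 0.375
- Margin of error: 0.065

The correct interpretation is the one stating confidence that the true parameter lies in the interval — option B.

B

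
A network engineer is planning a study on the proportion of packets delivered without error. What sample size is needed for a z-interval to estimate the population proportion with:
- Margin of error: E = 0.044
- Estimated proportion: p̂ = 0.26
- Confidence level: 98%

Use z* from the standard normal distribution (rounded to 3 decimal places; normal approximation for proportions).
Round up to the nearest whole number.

Using z* for proportion z-interval (normal approximation).

For 98% confidence, z* = 2.326 (from standard normal table)

Sample size formula for proportion z-interval: n = z*²p̂(1-p̂)/E²

n = 2.326² × 0.26 × 0.74 / 0.044²
  = 5.410276 × 0.1924 / 0.001936
  = 537.6741

Round up to the nearest whole number: n = 538

538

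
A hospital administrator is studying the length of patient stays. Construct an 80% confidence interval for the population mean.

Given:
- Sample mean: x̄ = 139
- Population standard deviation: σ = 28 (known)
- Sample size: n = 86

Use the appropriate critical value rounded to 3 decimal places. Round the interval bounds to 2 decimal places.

The population standard deviation σ is known, so use a z-interval (standard normal critical value).

For 80% confidence, z* = 1.282 (from standard normal table)

Standard error: SE = σ/√n = 28/√86 = 3.019318

Margin of error: E = z* × SE = 1.282 × 3.019318 = 3.8708

Z-interval: x̄ ± E = 139 ± 3.8708 = (135.1292, 142.8708)

Rounded to 2 decimal places:

(135.13, 142.87)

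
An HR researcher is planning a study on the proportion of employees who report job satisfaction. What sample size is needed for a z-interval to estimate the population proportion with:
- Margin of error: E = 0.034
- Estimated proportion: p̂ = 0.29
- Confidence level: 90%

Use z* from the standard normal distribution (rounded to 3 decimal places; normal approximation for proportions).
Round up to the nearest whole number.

Using z* for proportion z-interval (normal approximation).

For 90% confidence, z* = 1.645 (from standard normal table)

Sample size formula for proportion z-interval: n = z*²p̂(1-p̂)/E²

n = 1.645² × 0.29 × 0.71 / 0.034²
  = 2.706025 × 0.2059 / 0.001156
  = 481.9814

Round up to the nearest whole number: n = 482

482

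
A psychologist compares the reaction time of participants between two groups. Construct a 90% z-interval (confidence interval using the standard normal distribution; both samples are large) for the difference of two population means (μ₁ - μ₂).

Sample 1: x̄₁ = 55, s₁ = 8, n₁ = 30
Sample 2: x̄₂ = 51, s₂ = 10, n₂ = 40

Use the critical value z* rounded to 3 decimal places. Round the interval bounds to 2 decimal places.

Both samples are large (n₁ = 30 ≥ 30, n₂ = 40 ≥ 30), so a z-interval for the difference of means applies.

Point estimate: x̄₁ - x̄₂ = 55 - 51 = 4

Standard error: SE = √(s₁²/n₁ + s₂²/n₂)
= √(8²/30 + 10²/40)
= √(2.133333 + 2.500000)
= 2.152518

For 90% confidence, z* = 1.645 (from standard normal table)
Margin of error: E = z* × SE = 1.645 × 2.152518 = 3.5409

Z-interval: (x̄₁ - x̄₂) ± E = 4 ± 3.5409 = (0.4591, 7.5409)

Rounded to 2 decimal places:

(0.46, 7.54)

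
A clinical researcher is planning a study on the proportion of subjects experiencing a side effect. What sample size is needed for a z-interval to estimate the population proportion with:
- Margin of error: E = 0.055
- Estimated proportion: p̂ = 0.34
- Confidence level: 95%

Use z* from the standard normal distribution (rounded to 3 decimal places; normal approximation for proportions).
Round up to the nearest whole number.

Using z* for proportion z-interval (normal approximation).

For 95% confidence, z* = 1.96 (from standard normal table)

Sample size formula for proportion z-interval: n = z*²p̂(1-p̂)/E²

n = 1.96² × 0.34 × 0.66 / 0.055²
  = 3.8416 × 0.2244 / 0.003025
  = 284.9769

Round up to the nearest whole number: n = 285

285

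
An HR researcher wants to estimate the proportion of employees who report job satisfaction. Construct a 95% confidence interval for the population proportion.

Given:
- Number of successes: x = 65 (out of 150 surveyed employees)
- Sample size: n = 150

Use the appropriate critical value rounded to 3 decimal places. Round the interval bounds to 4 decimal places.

Sample proportion: p̂ = 65/150 = 0.433333

Check conditions for normal approximation:
  np̂ = 65 ≥ 10 ✓
  n(1-p̂) = 85 ≥ 10 ✓

The sample is large enough, so use a z-interval (normal approximation) for the proportion.

For 95% confidence, z* = 1.96 (from standard normal table)

Standard error: SE = √(p̂(1-p̂)/n) = √(0.433333×0.566667/150) = 0.04046031

Margin of error: E = z* × SE = 1.96 × 0.04046031 = 0.079302

Z-interval: p̂ ± E = 0.433333 ± 0.079302 = (0.354031, 0.512636)

Rounded to 4 decimal places:

(0.3540, 0.5126)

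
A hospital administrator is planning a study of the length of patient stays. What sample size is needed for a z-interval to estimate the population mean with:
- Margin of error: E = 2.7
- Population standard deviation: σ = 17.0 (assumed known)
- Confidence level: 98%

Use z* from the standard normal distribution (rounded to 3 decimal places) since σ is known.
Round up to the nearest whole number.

Using z* since population σ is known (z-interval formula).

For 98% confidence, z* = 2.326 (from standard normal table)

Sample size formula for z-interval: n = (z*σ/E)²

n = (2.326 × 17.0 / 2.7)²
  = (14.645185)²
  = 214.4814

Round up to the nearest whole number: n = 215

215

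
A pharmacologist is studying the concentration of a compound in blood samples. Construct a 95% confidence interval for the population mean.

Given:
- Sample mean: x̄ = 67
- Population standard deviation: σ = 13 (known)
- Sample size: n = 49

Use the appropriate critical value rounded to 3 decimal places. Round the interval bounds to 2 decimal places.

The population standard deviation σ is known, so use a z-interval (standard normal critical value).

For 95% confidence, z* = 1.96 (from standard normal table)

Standard error: SE = σ/√n = 13/√49 = 1.857143

Margin of error: E = z* × SE = 1.96 × 1.857143 = 3.6400

Z-interval: x̄ ± E = 67 ± 3.6400 = (63.3600, 70.6400)

Rounded to 2 decimal places:

(63.36, 70.64)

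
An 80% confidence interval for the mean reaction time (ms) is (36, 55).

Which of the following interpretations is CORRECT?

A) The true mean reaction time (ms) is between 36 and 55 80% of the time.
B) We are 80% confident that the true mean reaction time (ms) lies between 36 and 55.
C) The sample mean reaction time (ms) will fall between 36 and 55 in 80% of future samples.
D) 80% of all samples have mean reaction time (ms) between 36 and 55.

A confidence interval represents our confidence in the procedure, not a probability statement about the parameter.

Key concept: If we repeated this sampling process many times and computed an 80% CI each time, about 80% of those intervals would contain the true population parameter.

For this specific interval (36, 55):
- Midpoint (point estimate): 45.5
- Margin of error: 9.5

The correct interpretation is the one stating confidence that the true parameter lies in the interval — option B.

B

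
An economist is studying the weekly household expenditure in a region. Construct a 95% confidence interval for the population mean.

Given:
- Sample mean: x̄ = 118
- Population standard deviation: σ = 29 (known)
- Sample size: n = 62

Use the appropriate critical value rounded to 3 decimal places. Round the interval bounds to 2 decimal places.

The population standard deviation σ is known, so use a z-interval (standard normal critical value).

For 95% confidence, z* = 1.96 (from standard normal table)

Standard error: SE = σ/√n = 29/√62 = 3.683004

Margin of error: E = z* × SE = 1.96 × 3.683004 = 7.2187

Z-interval: x̄ ± E = 118 ± 7.2187 = (110.7813, 125.2187)

Rounded to 2 decimal places:

(110.78, 125.22)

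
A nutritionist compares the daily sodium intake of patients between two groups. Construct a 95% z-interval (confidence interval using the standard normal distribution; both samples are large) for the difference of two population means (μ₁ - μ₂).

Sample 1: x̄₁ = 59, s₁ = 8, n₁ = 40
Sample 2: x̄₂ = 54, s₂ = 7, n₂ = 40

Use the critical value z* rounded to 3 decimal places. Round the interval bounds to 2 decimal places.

Both samples are large (n₁ = 40 ≥ 30, n₂ = 40 ≥ 30), so a z-interval for the difference of means applies.

Point estimate: x̄₁ - x̄₂ = 59 - 54 = 5

Standard error: SE = √(s₁²/n₁ + s₂²/n₂)
= √(8²/40 + 7²/40)
= √(1.600000 + 1.225000)
= 1.680774

For 95% confidence, z* = 1.96 (from standard normal table)
Margin of error: E = z* × SE = 1.96 × 1.680774 = 3.2943

Z-interval: (x̄₁ - x̄₂) ± E = 5 ± 3.2943 = (1.7057, 8.2943)

Rounded to 2 decimal places:

(1.71, 8.29)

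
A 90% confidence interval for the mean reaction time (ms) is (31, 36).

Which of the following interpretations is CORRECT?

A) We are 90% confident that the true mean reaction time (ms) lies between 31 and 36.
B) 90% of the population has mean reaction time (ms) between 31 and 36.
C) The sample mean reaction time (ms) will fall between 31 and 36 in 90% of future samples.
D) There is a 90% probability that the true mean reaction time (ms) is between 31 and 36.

A confidence interval represents our confidence in the procedure, not a probability statement about the parameter.

Key concept: If we repeated this sampling process many times and computed a 90% CI each time, about 90% of those intervals would contain the true population parameter.

For this specific interval (31, 36):
- Midpoint (point estimate): 33.5
- Margin of error: 2.5

The correct interpretation is the one stating confidence that the true parameter lies in the interval — option A.

A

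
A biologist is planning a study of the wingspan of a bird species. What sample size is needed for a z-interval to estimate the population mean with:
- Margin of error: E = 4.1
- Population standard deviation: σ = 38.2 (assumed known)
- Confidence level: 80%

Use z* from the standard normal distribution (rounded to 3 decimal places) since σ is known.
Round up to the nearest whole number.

Using z* since population σ is known (z-interval formula).

For 80% confidence, z* = 1.282 (from standard normal table)

Sample size formula for z-interval: n = (z*σ/E)²

n = (1.282 × 38.2 / 4.1)²
  = (11.944488)²
  = 142.6708

Round up to the nearest whole number: n = 143

143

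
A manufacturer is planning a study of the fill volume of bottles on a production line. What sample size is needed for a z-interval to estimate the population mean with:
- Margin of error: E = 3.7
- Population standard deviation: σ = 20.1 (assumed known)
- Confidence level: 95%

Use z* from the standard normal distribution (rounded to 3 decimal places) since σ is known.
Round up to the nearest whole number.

Using z* since population σ is known (z-interval formula).

For 95% confidence, z* = 1.96 (from standard normal table)

Sample size formula for z-interval: n = (z*σ/E)²

n = (1.96 × 20.1 / 3.7)²
  = (10.647568)²
  = 113.3707

Round up to the nearest whole number: n = 114

114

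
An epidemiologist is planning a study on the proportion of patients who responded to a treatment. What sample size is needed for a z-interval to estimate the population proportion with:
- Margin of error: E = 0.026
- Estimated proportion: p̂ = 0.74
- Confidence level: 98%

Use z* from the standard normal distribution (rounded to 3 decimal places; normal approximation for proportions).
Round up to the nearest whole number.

Using z* for proportion z-interval (normal approximation).

For 98% confidence, z* = 2.326 (from standard normal table)

Sample size formula for proportion z-interval: n = z*²p̂(1-p̂)/E²

n = 2.326² × 0.74 × 0.26 / 0.026²
  = 5.410276 × 0.1924 / 0.000676
  = 1539.8478

Round up to the nearest whole number: n = 1540

1540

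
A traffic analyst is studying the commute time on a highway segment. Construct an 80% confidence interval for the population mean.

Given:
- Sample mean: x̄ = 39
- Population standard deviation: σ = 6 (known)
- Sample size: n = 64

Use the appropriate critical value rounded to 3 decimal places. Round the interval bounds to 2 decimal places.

The population standard deviation σ is known, so use a z-interval (standard normal critical value).

For 80% confidence, z* = 1.282 (from standard normal table)

Standard error: SE = σ/√n = 6/√64 = 0.750000

Margin of error: E = z* × SE = 1.282 × 0.750000 = 0.9615

Z-interval: x̄ ± E = 39 ± 0.9615 = (38.0385, 39.9615)

Rounded to 2 decimal places:

(38.04, 39.96)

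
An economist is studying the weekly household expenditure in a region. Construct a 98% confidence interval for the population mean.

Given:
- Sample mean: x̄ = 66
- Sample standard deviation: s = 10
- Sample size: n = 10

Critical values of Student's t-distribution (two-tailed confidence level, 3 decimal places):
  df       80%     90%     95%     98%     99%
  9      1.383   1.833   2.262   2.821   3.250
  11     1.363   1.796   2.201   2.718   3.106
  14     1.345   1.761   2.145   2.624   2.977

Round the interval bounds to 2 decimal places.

The population standard deviation σ is unknown (only the sample standard deviation s is given), so use a t-interval with df = n - 1 = 10 - 1 = 9.

For 98% confidence with df = 9, t* = 2.821 (from t-table)

Standard error: SE = s/√n = 10/√10 = 3.162278

Margin of error: E = t* × SE = 2.821 × 3.162278 = 8.9208

T-interval: x̄ ± E = 66 ± 8.9208 = (57.0792, 74.9208)

Rounded to 2 decimal places:

(57.08, 74.92)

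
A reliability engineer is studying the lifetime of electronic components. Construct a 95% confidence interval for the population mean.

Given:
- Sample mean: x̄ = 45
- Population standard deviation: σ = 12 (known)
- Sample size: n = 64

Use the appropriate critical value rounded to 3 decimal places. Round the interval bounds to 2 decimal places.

The population standard deviation σ is known, so use a z-interval (standard normal critical value).

For 95% confidence, z* = 1.96 (from standard normal table)

Standard error: SE = σ/√n = 12/√64 = 1.500000

Margin of error: E = z* × SE = 1.96 × 1.500000 = 2.9400

Z-interval: x̄ ± E = 45 ± 2.9400 = (42.0600, 47.9400)

Rounded to 2 decimal places:

(42.06, 47.94)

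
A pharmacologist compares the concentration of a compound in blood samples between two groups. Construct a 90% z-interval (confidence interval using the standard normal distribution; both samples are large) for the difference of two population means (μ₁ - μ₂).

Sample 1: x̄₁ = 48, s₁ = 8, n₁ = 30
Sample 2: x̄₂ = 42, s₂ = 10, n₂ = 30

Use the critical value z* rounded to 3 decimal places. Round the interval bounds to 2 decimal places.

Both samples are large (n₁ = 30 ≥ 30, n₂ = 30 ≥ 30), so a z-interval for the difference of means applies.

Point estimate: x̄₁ - x̄₂ = 48 - 42 = 6

Standard error: SE = √(s₁²/n₁ + s₂²/n₂)
= √(8²/30 + 10²/30)
= √(2.133333 + 3.333333)
= 2.338090

For 90% confidence, z* = 1.645 (from standard normal table)
Margin of error: E = z* × SE = 1.645 × 2.338090 = 3.8462

Z-interval: (x̄₁ - x̄₂) ± E = 6 ± 3.8462 = (2.1538, 9.8462)

Rounded to 2 decimal places:

(2.15, 9.85)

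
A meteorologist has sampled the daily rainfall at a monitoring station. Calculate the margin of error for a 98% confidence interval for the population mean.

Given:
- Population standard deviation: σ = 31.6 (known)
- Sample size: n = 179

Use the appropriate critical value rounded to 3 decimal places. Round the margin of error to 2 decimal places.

The population standard deviation σ is known, so use the z-interval margin of error formula.

For 98% confidence, z* = 2.326 (from standard normal table)

Margin of error formula for z-interval: E = z* × σ/√n

E = 2.326 × 31.6/√179
  = 2.326 × 2.361895
  = 5.4938

Rounded to 2 decimal places:

5.49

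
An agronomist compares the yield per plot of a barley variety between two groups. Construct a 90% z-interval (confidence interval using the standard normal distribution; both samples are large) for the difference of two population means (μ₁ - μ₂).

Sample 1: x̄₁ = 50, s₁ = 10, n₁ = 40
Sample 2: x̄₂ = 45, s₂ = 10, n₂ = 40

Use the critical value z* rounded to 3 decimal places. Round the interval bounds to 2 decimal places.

Both samples are large (n₁ = 40 ≥ 30, n₂ = 40 ≥ 30), so a z-interval for the difference of means applies.

Point estimate: x̄₁ - x̄₂ = 50 - 45 = 5

Standard error: SE = √(s₁²/n₁ + s₂²/n₂)
= √(10²/40 + 10²/40)
= √(2.500000 + 2.500000)
= 2.236068

For 90% confidence, z* = 1.645 (from standard normal table)
Margin of error: E = z* × SE = 1.645 × 2.236068 = 3.6783

Z-interval: (x̄₁ - x̄₂) ± E = 5 ± 3.6783 = (1.3217, 8.6783)

Rounded to 2 decimal places:

(1.32, 8.68)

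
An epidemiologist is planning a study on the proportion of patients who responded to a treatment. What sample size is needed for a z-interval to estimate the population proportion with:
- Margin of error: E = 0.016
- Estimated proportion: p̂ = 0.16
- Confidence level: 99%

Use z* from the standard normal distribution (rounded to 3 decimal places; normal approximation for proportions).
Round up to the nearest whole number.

Using z* for proportion z-interval (normal approximation).

For 99% confidence, z* = 2.576 (from standard normal table)

Sample size formula for proportion z-interval: n = z*²p̂(1-p̂)/E²

n = 2.576² × 0.16 × 0.84 / 0.016²
  = 6.635776 × 0.1344 / 0.000256
  = 3483.7824

Round up to the nearest whole number: n = 3484

3484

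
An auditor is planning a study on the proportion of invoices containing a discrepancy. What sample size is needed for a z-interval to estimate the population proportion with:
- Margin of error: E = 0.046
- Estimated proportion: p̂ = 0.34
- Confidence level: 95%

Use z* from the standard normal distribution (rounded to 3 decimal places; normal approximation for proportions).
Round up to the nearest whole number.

Using z* for proportion z-interval (normal approximation).

For 95% confidence, z* = 1.96 (from standard normal table)

Sample size formula for proportion z-interval: n = z*²p̂(1-p̂)/E²

n = 1.96² × 0.34 × 0.66 / 0.046²
  = 3.8416 × 0.2244 / 0.002116
  = 407.3984

Round up to the nearest whole number: n = 408

408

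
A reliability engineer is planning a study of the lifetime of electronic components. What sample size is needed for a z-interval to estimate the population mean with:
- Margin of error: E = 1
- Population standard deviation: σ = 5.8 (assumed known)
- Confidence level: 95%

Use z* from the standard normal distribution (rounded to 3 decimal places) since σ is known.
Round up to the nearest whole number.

Using z* since population σ is known (z-interval formula).

For 95% confidence, z* = 1.96 (from standard normal table)

Sample size formula for z-interval: n = (z*σ/E)²

n = (1.96 × 5.8 / 1)²
  = (11.368000)²
  = 129.2314

Round up to the nearest whole number: n = 130

130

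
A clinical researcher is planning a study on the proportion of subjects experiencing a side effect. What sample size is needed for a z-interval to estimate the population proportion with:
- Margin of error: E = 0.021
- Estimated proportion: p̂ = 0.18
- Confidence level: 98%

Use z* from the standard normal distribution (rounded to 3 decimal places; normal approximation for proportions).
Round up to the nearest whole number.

Using z* for proportion z-interval (normal approximation).

For 98% confidence, z* = 2.326 (from standard normal table)

Sample size formula for proportion z-interval: n = z*²p̂(1-p̂)/E²

n = 2.326² × 0.18 × 0.82 / 0.021²
  = 5.410276 × 0.1476 / 0.000441
  = 1810.7863

Round up to the nearest whole number: n = 1811

1811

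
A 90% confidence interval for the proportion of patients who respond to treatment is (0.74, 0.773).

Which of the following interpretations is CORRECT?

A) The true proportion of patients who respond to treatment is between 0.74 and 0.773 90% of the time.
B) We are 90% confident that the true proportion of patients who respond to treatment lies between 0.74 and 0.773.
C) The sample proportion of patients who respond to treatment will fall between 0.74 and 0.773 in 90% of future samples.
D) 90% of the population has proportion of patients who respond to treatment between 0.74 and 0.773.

A confidence interval represents our confidence in the procedure, not a probability statement about the parameter.

Key concept: If we repeated this sampling process many times and computed a 90% CI each time, about 90% of those intervals would contain the true population parameter.

For this specific interval (0.74, 0.773):
- Midpoint (point estimate): 0.7565
- Margin of error: 0.0165

The correct interpretation is the one stating confidence that the true parameter lies in the interval — option B.

B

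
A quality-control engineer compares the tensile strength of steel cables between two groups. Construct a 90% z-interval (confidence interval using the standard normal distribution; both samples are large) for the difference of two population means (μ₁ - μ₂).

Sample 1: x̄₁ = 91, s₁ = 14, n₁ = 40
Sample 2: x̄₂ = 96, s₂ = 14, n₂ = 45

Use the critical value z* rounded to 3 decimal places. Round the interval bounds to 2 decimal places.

Both samples are large (n₁ = 40 ≥ 30, n₂ = 45 ≥ 30), so a z-interval for the difference of means applies.

Point estimate: x̄₁ - x̄₂ = 91 - 96 = -5

Standard error: SE = √(s₁²/n₁ + s₂²/n₂)
= √(14²/40 + 14²/45)
= √(4.900000 + 4.355556)
= 3.042294

For 90% confidence, z* = 1.645 (from standard normal table)
Margin of error: E = z* × SE = 1.645 × 3.042294 = 5.0046

Z-interval: (x̄₁ - x̄₂) ± E = -5 ± 5.0046 = (-10.0046, 0.0046)

Rounded to 2 decimal places:

(-10.00, 0.00)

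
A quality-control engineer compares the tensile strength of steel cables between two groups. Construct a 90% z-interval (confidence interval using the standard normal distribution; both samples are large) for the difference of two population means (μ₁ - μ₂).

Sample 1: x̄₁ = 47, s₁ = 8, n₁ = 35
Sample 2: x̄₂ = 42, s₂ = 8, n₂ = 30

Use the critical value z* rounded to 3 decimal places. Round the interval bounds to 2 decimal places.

Both samples are large (n₁ = 35 ≥ 30, n₂ = 30 ≥ 30), so a z-interval for the difference of means applies.

Point estimate: x̄₁ - x̄₂ = 47 - 42 = 5

Standard error: SE = √(s₁²/n₁ + s₂²/n₂)
= √(8²/35 + 8²/30)
= √(1.828571 + 2.133333)
= 1.990453

For 90% confidence, z* = 1.645 (from standard normal table)
Margin of error: E = z* × SE = 1.645 × 1.990453 = 3.2743

Z-interval: (x̄₁ - x̄₂) ± E = 5 ± 3.2743 = (1.7257, 8.2743)

Rounded to 2 decimal places:

(1.73, 8.27)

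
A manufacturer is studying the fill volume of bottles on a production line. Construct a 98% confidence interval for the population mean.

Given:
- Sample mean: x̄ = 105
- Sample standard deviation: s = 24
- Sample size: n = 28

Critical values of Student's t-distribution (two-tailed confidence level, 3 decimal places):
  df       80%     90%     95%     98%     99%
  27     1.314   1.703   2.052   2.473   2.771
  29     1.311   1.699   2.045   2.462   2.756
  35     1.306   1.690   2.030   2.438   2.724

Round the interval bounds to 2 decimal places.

The population standard deviation σ is unknown (only the sample standard deviation s is given), so use a t-interval with df = n - 1 = 28 - 1 = 27.

For 98% confidence with df = 27, t* = 2.473 (from t-table)

Standard error: SE = s/√n = 24/√28 = 4.535574

Margin of error: E = t* × SE = 2.473 × 4.535574 = 11.2165

T-interval: x̄ ± E = 105 ± 11.2165 = (93.7835, 116.2165)

Rounded to 2 decimal places:

(93.78, 116.22)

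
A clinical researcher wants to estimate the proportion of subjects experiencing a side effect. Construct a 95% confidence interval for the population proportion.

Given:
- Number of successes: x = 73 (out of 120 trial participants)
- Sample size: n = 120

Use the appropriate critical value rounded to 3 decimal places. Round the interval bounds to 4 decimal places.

Sample proportion: p̂ = 73/120 = 0.608333

Check conditions for normal approximation:
  np̂ = 73 ≥ 10 ✓
  n(1-p̂) = 47 ≥ 10 ✓

The sample is large enough, so use a z-interval (normal approximation) for the proportion.

For 95% confidence, z* = 1.96 (from standard normal table)

Standard error: SE = √(p̂(1-p̂)/n) = √(0.608333×0.391667/120) = 0.04455931

Margin of error: E = z* × SE = 1.96 × 0.04455931 = 0.087336

Z-interval: p̂ ± E = 0.608333 ± 0.087336 = (0.520997, 0.695670)

Rounded to 4 decimal places:

(0.5210, 0.6957)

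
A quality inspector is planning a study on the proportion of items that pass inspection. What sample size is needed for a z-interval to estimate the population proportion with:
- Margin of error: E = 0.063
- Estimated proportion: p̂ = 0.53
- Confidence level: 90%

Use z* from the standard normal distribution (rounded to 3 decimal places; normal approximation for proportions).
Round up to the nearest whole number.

Using z* for proportion z-interval (normal approximation).

For 90% confidence, z* = 1.645 (from standard normal table)

Sample size formula for proportion z-interval: n = z*²p̂(1-p̂)/E²

n = 1.645² × 0.53 × 0.47 / 0.063²
  = 2.706025 × 0.2491 / 0.003969
  = 169.8339

Round up to the nearest whole number: n = 170

170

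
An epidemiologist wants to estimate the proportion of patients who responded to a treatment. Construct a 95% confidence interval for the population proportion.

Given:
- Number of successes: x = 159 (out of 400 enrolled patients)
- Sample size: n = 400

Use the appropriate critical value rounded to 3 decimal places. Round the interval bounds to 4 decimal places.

Sample proportion: p̂ = 159/400 = 0.397500

Check conditions for normal approximation:
  np̂ = 159 ≥ 10 ✓
  n(1-p̂) = 241 ≥ 10 ✓

The sample is large enough, so use a z-interval (normal approximation) for the proportion.

For 95% confidence, z* = 1.96 (from standard normal table)

Standard error: SE = √(p̂(1-p̂)/n) = √(0.397500×0.602500/400) = 0.02446905

Margin of error: E = z* × SE = 1.96 × 0.02446905 = 0.047959

Z-interval: p̂ ± E = 0.397500 ± 0.047959 = (0.349541, 0.445459)

Rounded to 4 decimal places:

(0.3495, 0.4455)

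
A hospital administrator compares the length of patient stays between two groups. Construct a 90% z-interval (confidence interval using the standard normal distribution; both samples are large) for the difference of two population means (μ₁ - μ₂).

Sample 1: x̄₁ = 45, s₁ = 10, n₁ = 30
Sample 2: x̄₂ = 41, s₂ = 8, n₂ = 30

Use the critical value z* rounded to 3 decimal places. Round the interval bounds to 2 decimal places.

Both samples are large (n₁ = 30 ≥ 30, n₂ = 30 ≥ 30), so a z-interval for the difference of means applies.

Point estimate: x̄₁ - x̄₂ = 45 - 41 = 4

Standard error: SE = √(s₁²/n₁ + s₂²/n₂)
= √(10²/30 + 8²/30)
= √(3.333333 + 2.133333)
= 2.338090

For 90% confidence, z* = 1.645 (from standard normal table)
Margin of error: E = z* × SE = 1.645 × 2.338090 = 3.8462

Z-interval: (x̄₁ - x̄₂) ± E = 4 ± 3.8462 = (0.1538, 7.8462)

Rounded to 2 decimal places:

(0.15, 7.85)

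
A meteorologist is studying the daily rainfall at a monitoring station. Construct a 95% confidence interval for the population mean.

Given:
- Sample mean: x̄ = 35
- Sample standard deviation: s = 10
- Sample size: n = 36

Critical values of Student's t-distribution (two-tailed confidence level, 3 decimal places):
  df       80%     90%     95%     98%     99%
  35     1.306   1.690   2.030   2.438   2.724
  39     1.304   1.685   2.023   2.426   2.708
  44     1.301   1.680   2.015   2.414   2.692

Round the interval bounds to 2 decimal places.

The population standard deviation σ is unknown (only the sample standard deviation s is given), so use a t-interval with df = n - 1 = 36 - 1 = 35.

For 95% confidence with df = 35, t* = 2.030 (from t-table)

Standard error: SE = s/√n = 10/√36 = 1.666667

Margin of error: E = t* × SE = 2.030 × 1.666667 = 3.3833

T-interval: x̄ ± E = 35 ± 3.3833 = (31.6167, 38.3833)

Rounded to 2 decimal places:

(31.62, 38.38)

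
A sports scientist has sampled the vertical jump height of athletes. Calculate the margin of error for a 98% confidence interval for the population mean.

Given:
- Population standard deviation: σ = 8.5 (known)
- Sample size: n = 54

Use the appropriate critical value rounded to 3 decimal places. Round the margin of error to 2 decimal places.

The population standard deviation σ is known, so use the z-interval margin of error formula.

For 98% confidence, z* = 2.326 (from standard normal table)

Margin of error formula for z-interval: E = z* × σ/√n

E = 2.326 × 8.5/√54
  = 2.326 × 1.156703
  = 2.6905

Rounded to 2 decimal places:

2.69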